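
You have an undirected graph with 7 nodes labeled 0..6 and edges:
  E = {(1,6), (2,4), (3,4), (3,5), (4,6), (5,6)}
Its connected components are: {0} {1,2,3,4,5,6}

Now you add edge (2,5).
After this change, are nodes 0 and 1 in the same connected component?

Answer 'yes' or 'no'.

Answer: no

Derivation:
Initial components: {0} {1,2,3,4,5,6}
Adding edge (2,5): both already in same component {1,2,3,4,5,6}. No change.
New components: {0} {1,2,3,4,5,6}
Are 0 and 1 in the same component? no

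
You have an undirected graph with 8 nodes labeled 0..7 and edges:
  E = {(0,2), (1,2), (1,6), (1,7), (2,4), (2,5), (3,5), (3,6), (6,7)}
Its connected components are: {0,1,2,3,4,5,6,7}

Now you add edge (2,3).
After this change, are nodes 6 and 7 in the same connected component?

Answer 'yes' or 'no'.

Initial components: {0,1,2,3,4,5,6,7}
Adding edge (2,3): both already in same component {0,1,2,3,4,5,6,7}. No change.
New components: {0,1,2,3,4,5,6,7}
Are 6 and 7 in the same component? yes

Answer: yes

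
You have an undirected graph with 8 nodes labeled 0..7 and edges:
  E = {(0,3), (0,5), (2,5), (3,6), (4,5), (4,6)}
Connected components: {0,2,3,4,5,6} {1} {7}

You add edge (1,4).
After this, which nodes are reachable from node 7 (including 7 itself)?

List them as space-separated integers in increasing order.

Before: nodes reachable from 7: {7}
Adding (1,4): merges two components, but neither contains 7. Reachability from 7 unchanged.
After: nodes reachable from 7: {7}

Answer: 7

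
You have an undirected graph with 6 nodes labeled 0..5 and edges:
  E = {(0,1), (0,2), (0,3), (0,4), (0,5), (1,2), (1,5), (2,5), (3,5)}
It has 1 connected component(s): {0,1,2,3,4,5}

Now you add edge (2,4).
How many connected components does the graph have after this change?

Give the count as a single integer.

Initial component count: 1
Add (2,4): endpoints already in same component. Count unchanged: 1.
New component count: 1

Answer: 1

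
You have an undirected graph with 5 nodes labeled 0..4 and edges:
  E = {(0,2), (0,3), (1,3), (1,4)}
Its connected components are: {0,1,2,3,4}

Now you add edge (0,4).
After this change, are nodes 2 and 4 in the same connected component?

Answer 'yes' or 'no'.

Answer: yes

Derivation:
Initial components: {0,1,2,3,4}
Adding edge (0,4): both already in same component {0,1,2,3,4}. No change.
New components: {0,1,2,3,4}
Are 2 and 4 in the same component? yes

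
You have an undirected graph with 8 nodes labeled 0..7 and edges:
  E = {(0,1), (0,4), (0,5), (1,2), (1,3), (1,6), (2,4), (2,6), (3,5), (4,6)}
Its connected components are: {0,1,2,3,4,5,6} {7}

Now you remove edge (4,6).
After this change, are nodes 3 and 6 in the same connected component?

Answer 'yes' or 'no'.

Answer: yes

Derivation:
Initial components: {0,1,2,3,4,5,6} {7}
Removing edge (4,6): not a bridge — component count unchanged at 2.
New components: {0,1,2,3,4,5,6} {7}
Are 3 and 6 in the same component? yes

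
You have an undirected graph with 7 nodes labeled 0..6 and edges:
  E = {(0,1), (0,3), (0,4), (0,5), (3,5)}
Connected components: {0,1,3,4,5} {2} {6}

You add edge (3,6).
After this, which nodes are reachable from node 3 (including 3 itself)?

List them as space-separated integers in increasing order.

Before: nodes reachable from 3: {0,1,3,4,5}
Adding (3,6): merges 3's component with another. Reachability grows.
After: nodes reachable from 3: {0,1,3,4,5,6}

Answer: 0 1 3 4 5 6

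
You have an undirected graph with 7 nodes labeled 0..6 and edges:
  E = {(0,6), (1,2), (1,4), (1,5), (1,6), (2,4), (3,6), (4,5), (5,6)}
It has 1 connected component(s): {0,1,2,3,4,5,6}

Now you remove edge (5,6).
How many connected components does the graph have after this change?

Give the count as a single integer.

Answer: 1

Derivation:
Initial component count: 1
Remove (5,6): not a bridge. Count unchanged: 1.
  After removal, components: {0,1,2,3,4,5,6}
New component count: 1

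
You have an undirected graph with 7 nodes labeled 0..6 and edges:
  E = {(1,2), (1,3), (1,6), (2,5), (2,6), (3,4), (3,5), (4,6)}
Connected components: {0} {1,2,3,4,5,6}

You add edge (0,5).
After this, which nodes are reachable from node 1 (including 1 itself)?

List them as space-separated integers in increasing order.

Answer: 0 1 2 3 4 5 6

Derivation:
Before: nodes reachable from 1: {1,2,3,4,5,6}
Adding (0,5): merges 1's component with another. Reachability grows.
After: nodes reachable from 1: {0,1,2,3,4,5,6}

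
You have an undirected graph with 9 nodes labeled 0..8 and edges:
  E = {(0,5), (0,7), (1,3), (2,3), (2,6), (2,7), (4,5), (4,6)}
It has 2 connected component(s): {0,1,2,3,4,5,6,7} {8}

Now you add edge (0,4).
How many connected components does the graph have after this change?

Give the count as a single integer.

Answer: 2

Derivation:
Initial component count: 2
Add (0,4): endpoints already in same component. Count unchanged: 2.
New component count: 2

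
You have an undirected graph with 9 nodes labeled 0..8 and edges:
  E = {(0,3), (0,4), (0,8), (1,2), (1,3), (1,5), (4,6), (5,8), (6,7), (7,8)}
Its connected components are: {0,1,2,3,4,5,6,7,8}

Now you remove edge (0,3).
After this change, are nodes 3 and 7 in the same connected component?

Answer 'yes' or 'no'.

Answer: yes

Derivation:
Initial components: {0,1,2,3,4,5,6,7,8}
Removing edge (0,3): not a bridge — component count unchanged at 1.
New components: {0,1,2,3,4,5,6,7,8}
Are 3 and 7 in the same component? yes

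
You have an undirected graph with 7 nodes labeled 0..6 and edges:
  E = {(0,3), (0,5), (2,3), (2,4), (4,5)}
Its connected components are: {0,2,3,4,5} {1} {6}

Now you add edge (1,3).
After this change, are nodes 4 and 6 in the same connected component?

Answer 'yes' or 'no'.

Initial components: {0,2,3,4,5} {1} {6}
Adding edge (1,3): merges {1} and {0,2,3,4,5}.
New components: {0,1,2,3,4,5} {6}
Are 4 and 6 in the same component? no

Answer: no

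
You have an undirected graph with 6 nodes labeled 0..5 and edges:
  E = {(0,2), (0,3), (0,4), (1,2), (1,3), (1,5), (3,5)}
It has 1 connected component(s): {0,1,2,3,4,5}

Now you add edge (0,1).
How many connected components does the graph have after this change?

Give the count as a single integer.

Answer: 1

Derivation:
Initial component count: 1
Add (0,1): endpoints already in same component. Count unchanged: 1.
New component count: 1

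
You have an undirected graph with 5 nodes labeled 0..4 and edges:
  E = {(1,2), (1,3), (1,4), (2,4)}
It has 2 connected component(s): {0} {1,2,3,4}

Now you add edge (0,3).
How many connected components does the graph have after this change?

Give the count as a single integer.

Initial component count: 2
Add (0,3): merges two components. Count decreases: 2 -> 1.
New component count: 1

Answer: 1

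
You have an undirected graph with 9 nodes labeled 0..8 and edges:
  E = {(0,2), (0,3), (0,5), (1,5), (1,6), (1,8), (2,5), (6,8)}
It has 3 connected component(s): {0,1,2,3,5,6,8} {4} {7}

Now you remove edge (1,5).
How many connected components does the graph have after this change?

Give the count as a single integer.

Answer: 4

Derivation:
Initial component count: 3
Remove (1,5): it was a bridge. Count increases: 3 -> 4.
  After removal, components: {0,2,3,5} {1,6,8} {4} {7}
New component count: 4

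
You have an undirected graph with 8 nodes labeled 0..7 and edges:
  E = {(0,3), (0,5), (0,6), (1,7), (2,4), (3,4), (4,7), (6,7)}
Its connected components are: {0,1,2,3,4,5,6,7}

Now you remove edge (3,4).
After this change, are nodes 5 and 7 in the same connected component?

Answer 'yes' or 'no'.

Answer: yes

Derivation:
Initial components: {0,1,2,3,4,5,6,7}
Removing edge (3,4): not a bridge — component count unchanged at 1.
New components: {0,1,2,3,4,5,6,7}
Are 5 and 7 in the same component? yes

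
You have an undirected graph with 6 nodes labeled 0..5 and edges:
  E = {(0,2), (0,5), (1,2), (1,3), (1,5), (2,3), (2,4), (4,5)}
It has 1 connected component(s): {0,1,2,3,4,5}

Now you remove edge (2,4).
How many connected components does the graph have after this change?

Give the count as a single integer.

Answer: 1

Derivation:
Initial component count: 1
Remove (2,4): not a bridge. Count unchanged: 1.
  After removal, components: {0,1,2,3,4,5}
New component count: 1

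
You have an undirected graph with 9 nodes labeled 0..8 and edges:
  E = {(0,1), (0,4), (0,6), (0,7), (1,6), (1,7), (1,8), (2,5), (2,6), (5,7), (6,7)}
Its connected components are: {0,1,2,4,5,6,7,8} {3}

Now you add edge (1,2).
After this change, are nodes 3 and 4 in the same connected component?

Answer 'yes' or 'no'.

Answer: no

Derivation:
Initial components: {0,1,2,4,5,6,7,8} {3}
Adding edge (1,2): both already in same component {0,1,2,4,5,6,7,8}. No change.
New components: {0,1,2,4,5,6,7,8} {3}
Are 3 and 4 in the same component? no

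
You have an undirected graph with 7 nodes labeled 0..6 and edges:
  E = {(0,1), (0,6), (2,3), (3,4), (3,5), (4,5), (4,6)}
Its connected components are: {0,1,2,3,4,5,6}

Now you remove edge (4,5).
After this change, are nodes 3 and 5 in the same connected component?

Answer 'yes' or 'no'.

Initial components: {0,1,2,3,4,5,6}
Removing edge (4,5): not a bridge — component count unchanged at 1.
New components: {0,1,2,3,4,5,6}
Are 3 and 5 in the same component? yes

Answer: yes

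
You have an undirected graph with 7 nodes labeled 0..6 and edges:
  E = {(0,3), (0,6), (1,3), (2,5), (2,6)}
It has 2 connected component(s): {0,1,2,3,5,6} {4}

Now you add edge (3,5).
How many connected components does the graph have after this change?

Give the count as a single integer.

Answer: 2

Derivation:
Initial component count: 2
Add (3,5): endpoints already in same component. Count unchanged: 2.
New component count: 2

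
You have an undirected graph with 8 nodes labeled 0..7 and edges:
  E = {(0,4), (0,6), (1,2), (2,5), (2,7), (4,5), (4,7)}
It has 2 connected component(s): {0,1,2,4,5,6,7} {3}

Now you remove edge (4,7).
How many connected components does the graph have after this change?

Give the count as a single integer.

Initial component count: 2
Remove (4,7): not a bridge. Count unchanged: 2.
  After removal, components: {0,1,2,4,5,6,7} {3}
New component count: 2

Answer: 2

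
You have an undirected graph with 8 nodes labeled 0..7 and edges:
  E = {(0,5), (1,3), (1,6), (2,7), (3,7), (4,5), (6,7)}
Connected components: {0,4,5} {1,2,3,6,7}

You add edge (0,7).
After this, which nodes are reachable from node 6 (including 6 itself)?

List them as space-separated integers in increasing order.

Answer: 0 1 2 3 4 5 6 7

Derivation:
Before: nodes reachable from 6: {1,2,3,6,7}
Adding (0,7): merges 6's component with another. Reachability grows.
After: nodes reachable from 6: {0,1,2,3,4,5,6,7}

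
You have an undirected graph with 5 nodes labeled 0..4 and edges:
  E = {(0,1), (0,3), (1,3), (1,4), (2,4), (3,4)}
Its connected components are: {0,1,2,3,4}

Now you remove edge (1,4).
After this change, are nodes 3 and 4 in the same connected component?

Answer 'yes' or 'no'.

Answer: yes

Derivation:
Initial components: {0,1,2,3,4}
Removing edge (1,4): not a bridge — component count unchanged at 1.
New components: {0,1,2,3,4}
Are 3 and 4 in the same component? yes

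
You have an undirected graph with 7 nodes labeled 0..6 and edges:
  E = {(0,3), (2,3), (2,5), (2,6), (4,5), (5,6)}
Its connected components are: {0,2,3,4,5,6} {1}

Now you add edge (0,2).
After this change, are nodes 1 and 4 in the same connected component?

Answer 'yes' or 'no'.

Initial components: {0,2,3,4,5,6} {1}
Adding edge (0,2): both already in same component {0,2,3,4,5,6}. No change.
New components: {0,2,3,4,5,6} {1}
Are 1 and 4 in the same component? no

Answer: no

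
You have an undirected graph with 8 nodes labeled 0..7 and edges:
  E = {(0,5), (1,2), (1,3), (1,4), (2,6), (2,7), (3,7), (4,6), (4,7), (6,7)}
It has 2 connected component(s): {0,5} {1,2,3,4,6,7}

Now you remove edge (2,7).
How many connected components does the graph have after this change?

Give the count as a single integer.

Initial component count: 2
Remove (2,7): not a bridge. Count unchanged: 2.
  After removal, components: {0,5} {1,2,3,4,6,7}
New component count: 2

Answer: 2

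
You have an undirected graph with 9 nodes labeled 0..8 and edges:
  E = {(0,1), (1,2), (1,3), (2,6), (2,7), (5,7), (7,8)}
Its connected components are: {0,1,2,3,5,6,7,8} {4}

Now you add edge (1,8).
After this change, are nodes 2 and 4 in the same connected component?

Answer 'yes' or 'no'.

Initial components: {0,1,2,3,5,6,7,8} {4}
Adding edge (1,8): both already in same component {0,1,2,3,5,6,7,8}. No change.
New components: {0,1,2,3,5,6,7,8} {4}
Are 2 and 4 in the same component? no

Answer: no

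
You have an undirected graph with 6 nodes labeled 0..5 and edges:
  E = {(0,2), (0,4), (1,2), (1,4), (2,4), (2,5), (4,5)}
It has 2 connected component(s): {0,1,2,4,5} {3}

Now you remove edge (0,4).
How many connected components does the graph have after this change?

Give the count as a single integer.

Initial component count: 2
Remove (0,4): not a bridge. Count unchanged: 2.
  After removal, components: {0,1,2,4,5} {3}
New component count: 2

Answer: 2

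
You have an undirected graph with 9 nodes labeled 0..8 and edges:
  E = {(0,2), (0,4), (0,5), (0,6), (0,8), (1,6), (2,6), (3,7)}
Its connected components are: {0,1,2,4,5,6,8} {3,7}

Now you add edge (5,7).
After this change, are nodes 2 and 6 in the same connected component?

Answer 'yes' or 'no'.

Initial components: {0,1,2,4,5,6,8} {3,7}
Adding edge (5,7): merges {0,1,2,4,5,6,8} and {3,7}.
New components: {0,1,2,3,4,5,6,7,8}
Are 2 and 6 in the same component? yes

Answer: yes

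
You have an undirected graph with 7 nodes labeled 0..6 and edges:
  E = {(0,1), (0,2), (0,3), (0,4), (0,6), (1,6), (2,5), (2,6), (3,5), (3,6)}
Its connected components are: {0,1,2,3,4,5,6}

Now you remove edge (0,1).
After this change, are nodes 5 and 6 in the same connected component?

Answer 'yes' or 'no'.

Answer: yes

Derivation:
Initial components: {0,1,2,3,4,5,6}
Removing edge (0,1): not a bridge — component count unchanged at 1.
New components: {0,1,2,3,4,5,6}
Are 5 and 6 in the same component? yes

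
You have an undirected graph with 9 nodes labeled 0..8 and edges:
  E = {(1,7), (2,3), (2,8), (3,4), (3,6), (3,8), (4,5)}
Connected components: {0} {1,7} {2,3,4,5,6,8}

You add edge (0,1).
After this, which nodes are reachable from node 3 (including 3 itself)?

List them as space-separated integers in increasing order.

Answer: 2 3 4 5 6 8

Derivation:
Before: nodes reachable from 3: {2,3,4,5,6,8}
Adding (0,1): merges two components, but neither contains 3. Reachability from 3 unchanged.
After: nodes reachable from 3: {2,3,4,5,6,8}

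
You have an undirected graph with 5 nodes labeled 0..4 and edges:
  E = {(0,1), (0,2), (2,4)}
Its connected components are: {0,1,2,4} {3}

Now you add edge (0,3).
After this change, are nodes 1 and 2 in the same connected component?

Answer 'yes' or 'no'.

Initial components: {0,1,2,4} {3}
Adding edge (0,3): merges {0,1,2,4} and {3}.
New components: {0,1,2,3,4}
Are 1 and 2 in the same component? yes

Answer: yes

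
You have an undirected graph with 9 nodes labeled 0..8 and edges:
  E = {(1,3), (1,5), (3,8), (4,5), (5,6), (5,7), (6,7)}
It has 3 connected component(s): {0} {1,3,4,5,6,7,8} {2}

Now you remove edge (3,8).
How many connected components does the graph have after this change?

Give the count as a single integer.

Answer: 4

Derivation:
Initial component count: 3
Remove (3,8): it was a bridge. Count increases: 3 -> 4.
  After removal, components: {0} {1,3,4,5,6,7} {2} {8}
New component count: 4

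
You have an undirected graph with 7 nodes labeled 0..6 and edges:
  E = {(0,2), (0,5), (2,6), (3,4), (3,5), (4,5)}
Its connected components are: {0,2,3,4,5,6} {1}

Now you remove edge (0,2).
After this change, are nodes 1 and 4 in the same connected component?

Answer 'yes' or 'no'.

Initial components: {0,2,3,4,5,6} {1}
Removing edge (0,2): it was a bridge — component count 2 -> 3.
New components: {0,3,4,5} {1} {2,6}
Are 1 and 4 in the same component? no

Answer: no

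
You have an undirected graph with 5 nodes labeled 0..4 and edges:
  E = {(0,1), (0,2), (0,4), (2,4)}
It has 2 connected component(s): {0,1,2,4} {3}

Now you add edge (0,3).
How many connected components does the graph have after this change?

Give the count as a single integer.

Initial component count: 2
Add (0,3): merges two components. Count decreases: 2 -> 1.
New component count: 1

Answer: 1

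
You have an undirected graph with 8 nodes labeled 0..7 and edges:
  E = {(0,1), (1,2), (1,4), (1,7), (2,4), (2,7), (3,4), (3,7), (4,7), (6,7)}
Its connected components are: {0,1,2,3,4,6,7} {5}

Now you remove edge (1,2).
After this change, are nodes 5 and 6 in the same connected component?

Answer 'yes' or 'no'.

Answer: no

Derivation:
Initial components: {0,1,2,3,4,6,7} {5}
Removing edge (1,2): not a bridge — component count unchanged at 2.
New components: {0,1,2,3,4,6,7} {5}
Are 5 and 6 in the same component? no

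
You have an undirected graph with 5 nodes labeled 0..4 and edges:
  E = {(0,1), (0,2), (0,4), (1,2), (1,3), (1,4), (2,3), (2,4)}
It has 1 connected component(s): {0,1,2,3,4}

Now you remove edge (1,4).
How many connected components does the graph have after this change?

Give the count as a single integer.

Initial component count: 1
Remove (1,4): not a bridge. Count unchanged: 1.
  After removal, components: {0,1,2,3,4}
New component count: 1

Answer: 1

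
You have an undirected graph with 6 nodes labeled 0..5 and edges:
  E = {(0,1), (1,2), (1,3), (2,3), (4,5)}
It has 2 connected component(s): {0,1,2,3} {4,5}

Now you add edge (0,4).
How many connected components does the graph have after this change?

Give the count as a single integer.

Initial component count: 2
Add (0,4): merges two components. Count decreases: 2 -> 1.
New component count: 1

Answer: 1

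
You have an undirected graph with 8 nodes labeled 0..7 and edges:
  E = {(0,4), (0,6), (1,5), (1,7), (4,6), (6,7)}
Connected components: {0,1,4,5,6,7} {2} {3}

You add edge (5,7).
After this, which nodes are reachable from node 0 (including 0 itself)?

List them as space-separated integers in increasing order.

Answer: 0 1 4 5 6 7

Derivation:
Before: nodes reachable from 0: {0,1,4,5,6,7}
Adding (5,7): both endpoints already in same component. Reachability from 0 unchanged.
After: nodes reachable from 0: {0,1,4,5,6,7}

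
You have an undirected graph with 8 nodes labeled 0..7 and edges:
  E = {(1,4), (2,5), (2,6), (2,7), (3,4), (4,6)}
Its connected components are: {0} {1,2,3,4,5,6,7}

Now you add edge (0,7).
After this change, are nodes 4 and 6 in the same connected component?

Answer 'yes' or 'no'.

Initial components: {0} {1,2,3,4,5,6,7}
Adding edge (0,7): merges {0} and {1,2,3,4,5,6,7}.
New components: {0,1,2,3,4,5,6,7}
Are 4 and 6 in the same component? yes

Answer: yes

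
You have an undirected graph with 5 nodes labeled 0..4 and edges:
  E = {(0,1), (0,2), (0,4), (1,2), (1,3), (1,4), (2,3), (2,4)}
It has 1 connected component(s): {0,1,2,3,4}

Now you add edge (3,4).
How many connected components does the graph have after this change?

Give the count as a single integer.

Answer: 1

Derivation:
Initial component count: 1
Add (3,4): endpoints already in same component. Count unchanged: 1.
New component count: 1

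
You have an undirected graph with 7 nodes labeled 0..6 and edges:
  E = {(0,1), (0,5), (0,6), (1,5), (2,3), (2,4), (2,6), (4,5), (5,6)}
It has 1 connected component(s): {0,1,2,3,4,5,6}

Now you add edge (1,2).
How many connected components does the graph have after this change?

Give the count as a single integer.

Answer: 1

Derivation:
Initial component count: 1
Add (1,2): endpoints already in same component. Count unchanged: 1.
New component count: 1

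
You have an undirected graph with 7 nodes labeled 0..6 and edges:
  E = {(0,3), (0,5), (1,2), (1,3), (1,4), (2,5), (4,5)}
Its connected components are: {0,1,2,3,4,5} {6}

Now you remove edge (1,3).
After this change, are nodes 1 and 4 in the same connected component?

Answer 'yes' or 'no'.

Initial components: {0,1,2,3,4,5} {6}
Removing edge (1,3): not a bridge — component count unchanged at 2.
New components: {0,1,2,3,4,5} {6}
Are 1 and 4 in the same component? yes

Answer: yes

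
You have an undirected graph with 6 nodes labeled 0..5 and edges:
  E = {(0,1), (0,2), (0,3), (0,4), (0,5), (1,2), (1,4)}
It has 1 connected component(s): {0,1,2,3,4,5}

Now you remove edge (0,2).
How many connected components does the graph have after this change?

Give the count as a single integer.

Initial component count: 1
Remove (0,2): not a bridge. Count unchanged: 1.
  After removal, components: {0,1,2,3,4,5}
New component count: 1

Answer: 1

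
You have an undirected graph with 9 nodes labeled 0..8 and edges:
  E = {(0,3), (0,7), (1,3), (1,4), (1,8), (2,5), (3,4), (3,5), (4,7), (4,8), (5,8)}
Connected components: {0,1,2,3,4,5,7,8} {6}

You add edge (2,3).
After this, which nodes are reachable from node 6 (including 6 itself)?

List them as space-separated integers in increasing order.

Answer: 6

Derivation:
Before: nodes reachable from 6: {6}
Adding (2,3): both endpoints already in same component. Reachability from 6 unchanged.
After: nodes reachable from 6: {6}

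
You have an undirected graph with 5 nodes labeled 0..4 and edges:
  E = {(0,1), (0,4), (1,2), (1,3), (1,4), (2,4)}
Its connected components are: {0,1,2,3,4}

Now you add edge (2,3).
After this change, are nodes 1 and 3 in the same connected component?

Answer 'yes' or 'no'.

Answer: yes

Derivation:
Initial components: {0,1,2,3,4}
Adding edge (2,3): both already in same component {0,1,2,3,4}. No change.
New components: {0,1,2,3,4}
Are 1 and 3 in the same component? yes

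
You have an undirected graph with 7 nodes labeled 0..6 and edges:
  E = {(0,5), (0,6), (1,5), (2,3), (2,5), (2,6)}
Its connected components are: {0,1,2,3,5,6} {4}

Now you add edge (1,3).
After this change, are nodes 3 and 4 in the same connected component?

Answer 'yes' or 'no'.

Answer: no

Derivation:
Initial components: {0,1,2,3,5,6} {4}
Adding edge (1,3): both already in same component {0,1,2,3,5,6}. No change.
New components: {0,1,2,3,5,6} {4}
Are 3 and 4 in the same component? no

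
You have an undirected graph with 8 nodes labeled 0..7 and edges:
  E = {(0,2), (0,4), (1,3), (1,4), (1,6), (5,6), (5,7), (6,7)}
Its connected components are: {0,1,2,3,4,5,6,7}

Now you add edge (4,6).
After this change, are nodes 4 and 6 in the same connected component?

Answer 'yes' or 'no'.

Initial components: {0,1,2,3,4,5,6,7}
Adding edge (4,6): both already in same component {0,1,2,3,4,5,6,7}. No change.
New components: {0,1,2,3,4,5,6,7}
Are 4 and 6 in the same component? yes

Answer: yes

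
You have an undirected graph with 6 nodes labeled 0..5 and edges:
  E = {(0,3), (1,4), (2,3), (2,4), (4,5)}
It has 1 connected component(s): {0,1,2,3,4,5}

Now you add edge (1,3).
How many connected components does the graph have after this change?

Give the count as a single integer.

Answer: 1

Derivation:
Initial component count: 1
Add (1,3): endpoints already in same component. Count unchanged: 1.
New component count: 1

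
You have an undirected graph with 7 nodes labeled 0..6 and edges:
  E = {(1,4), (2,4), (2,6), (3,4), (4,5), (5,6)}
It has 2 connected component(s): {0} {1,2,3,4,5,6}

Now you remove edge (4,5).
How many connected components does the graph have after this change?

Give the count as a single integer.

Answer: 2

Derivation:
Initial component count: 2
Remove (4,5): not a bridge. Count unchanged: 2.
  After removal, components: {0} {1,2,3,4,5,6}
New component count: 2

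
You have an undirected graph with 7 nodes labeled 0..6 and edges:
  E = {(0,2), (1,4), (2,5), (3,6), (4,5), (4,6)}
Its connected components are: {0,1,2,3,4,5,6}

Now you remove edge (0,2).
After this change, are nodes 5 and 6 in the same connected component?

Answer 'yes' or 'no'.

Answer: yes

Derivation:
Initial components: {0,1,2,3,4,5,6}
Removing edge (0,2): it was a bridge — component count 1 -> 2.
New components: {0} {1,2,3,4,5,6}
Are 5 and 6 in the same component? yes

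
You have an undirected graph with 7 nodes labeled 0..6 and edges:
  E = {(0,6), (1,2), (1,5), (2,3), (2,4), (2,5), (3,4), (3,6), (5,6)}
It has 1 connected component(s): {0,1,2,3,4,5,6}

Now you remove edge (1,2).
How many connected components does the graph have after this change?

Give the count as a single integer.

Initial component count: 1
Remove (1,2): not a bridge. Count unchanged: 1.
  After removal, components: {0,1,2,3,4,5,6}
New component count: 1

Answer: 1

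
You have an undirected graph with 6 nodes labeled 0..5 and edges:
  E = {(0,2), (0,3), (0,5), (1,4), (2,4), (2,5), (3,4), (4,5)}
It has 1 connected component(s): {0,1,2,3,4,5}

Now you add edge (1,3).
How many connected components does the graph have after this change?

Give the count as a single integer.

Initial component count: 1
Add (1,3): endpoints already in same component. Count unchanged: 1.
New component count: 1

Answer: 1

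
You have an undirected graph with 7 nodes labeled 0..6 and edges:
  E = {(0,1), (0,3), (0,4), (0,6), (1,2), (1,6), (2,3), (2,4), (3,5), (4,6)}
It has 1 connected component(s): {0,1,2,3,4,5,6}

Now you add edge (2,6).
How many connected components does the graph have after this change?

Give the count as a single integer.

Answer: 1

Derivation:
Initial component count: 1
Add (2,6): endpoints already in same component. Count unchanged: 1.
New component count: 1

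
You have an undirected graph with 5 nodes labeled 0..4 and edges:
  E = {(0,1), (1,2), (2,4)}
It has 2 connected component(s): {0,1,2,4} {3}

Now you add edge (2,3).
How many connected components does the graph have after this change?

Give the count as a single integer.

Answer: 1

Derivation:
Initial component count: 2
Add (2,3): merges two components. Count decreases: 2 -> 1.
New component count: 1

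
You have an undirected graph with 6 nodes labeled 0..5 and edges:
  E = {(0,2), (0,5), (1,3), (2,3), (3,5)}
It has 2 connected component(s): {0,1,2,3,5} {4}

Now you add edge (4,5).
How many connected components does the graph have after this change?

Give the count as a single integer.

Initial component count: 2
Add (4,5): merges two components. Count decreases: 2 -> 1.
New component count: 1

Answer: 1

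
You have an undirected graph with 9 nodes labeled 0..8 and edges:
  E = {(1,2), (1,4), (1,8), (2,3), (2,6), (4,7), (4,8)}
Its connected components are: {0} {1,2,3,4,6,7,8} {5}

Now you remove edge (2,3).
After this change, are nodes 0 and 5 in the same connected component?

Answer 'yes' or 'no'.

Answer: no

Derivation:
Initial components: {0} {1,2,3,4,6,7,8} {5}
Removing edge (2,3): it was a bridge — component count 3 -> 4.
New components: {0} {1,2,4,6,7,8} {3} {5}
Are 0 and 5 in the same component? no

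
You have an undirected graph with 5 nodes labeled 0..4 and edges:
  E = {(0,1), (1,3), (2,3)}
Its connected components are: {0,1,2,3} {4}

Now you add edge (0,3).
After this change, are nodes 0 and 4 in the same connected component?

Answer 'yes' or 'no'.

Initial components: {0,1,2,3} {4}
Adding edge (0,3): both already in same component {0,1,2,3}. No change.
New components: {0,1,2,3} {4}
Are 0 and 4 in the same component? no

Answer: no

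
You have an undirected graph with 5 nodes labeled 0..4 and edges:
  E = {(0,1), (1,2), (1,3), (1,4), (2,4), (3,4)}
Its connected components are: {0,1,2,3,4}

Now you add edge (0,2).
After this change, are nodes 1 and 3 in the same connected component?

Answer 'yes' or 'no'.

Initial components: {0,1,2,3,4}
Adding edge (0,2): both already in same component {0,1,2,3,4}. No change.
New components: {0,1,2,3,4}
Are 1 and 3 in the same component? yes

Answer: yes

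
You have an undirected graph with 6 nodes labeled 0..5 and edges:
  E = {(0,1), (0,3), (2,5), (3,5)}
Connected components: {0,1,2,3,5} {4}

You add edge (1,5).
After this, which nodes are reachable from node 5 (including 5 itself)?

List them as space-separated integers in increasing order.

Before: nodes reachable from 5: {0,1,2,3,5}
Adding (1,5): both endpoints already in same component. Reachability from 5 unchanged.
After: nodes reachable from 5: {0,1,2,3,5}

Answer: 0 1 2 3 5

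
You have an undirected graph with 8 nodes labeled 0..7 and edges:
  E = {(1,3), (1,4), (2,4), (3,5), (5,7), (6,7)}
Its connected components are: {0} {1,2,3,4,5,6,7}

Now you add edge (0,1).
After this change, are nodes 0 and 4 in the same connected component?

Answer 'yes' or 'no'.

Answer: yes

Derivation:
Initial components: {0} {1,2,3,4,5,6,7}
Adding edge (0,1): merges {0} and {1,2,3,4,5,6,7}.
New components: {0,1,2,3,4,5,6,7}
Are 0 and 4 in the same component? yes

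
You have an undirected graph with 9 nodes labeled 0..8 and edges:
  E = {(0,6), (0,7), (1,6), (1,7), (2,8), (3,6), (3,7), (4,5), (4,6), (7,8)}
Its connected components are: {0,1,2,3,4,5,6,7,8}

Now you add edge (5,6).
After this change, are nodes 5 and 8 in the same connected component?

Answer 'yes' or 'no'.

Answer: yes

Derivation:
Initial components: {0,1,2,3,4,5,6,7,8}
Adding edge (5,6): both already in same component {0,1,2,3,4,5,6,7,8}. No change.
New components: {0,1,2,3,4,5,6,7,8}
Are 5 and 8 in the same component? yes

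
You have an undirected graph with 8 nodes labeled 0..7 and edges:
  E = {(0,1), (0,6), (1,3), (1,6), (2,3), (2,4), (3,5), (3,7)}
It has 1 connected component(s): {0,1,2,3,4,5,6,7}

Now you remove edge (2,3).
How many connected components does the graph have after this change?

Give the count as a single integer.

Initial component count: 1
Remove (2,3): it was a bridge. Count increases: 1 -> 2.
  After removal, components: {0,1,3,5,6,7} {2,4}
New component count: 2

Answer: 2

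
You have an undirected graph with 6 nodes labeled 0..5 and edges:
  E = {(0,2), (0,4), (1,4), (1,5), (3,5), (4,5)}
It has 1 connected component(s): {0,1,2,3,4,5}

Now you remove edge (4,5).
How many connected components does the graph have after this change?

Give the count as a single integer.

Initial component count: 1
Remove (4,5): not a bridge. Count unchanged: 1.
  After removal, components: {0,1,2,3,4,5}
New component count: 1

Answer: 1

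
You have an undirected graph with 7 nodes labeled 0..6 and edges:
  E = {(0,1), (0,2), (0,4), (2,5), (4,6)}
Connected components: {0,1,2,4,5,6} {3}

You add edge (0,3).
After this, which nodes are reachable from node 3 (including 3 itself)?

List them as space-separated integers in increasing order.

Answer: 0 1 2 3 4 5 6

Derivation:
Before: nodes reachable from 3: {3}
Adding (0,3): merges 3's component with another. Reachability grows.
After: nodes reachable from 3: {0,1,2,3,4,5,6}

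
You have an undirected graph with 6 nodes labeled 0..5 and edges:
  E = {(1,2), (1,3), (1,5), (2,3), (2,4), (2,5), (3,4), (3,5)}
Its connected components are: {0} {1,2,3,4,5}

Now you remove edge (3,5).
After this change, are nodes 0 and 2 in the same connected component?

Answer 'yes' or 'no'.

Initial components: {0} {1,2,3,4,5}
Removing edge (3,5): not a bridge — component count unchanged at 2.
New components: {0} {1,2,3,4,5}
Are 0 and 2 in the same component? no

Answer: no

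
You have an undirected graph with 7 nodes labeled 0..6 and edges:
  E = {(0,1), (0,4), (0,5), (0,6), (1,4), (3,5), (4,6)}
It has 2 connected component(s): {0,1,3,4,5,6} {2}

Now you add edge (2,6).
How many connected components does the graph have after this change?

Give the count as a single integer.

Initial component count: 2
Add (2,6): merges two components. Count decreases: 2 -> 1.
New component count: 1

Answer: 1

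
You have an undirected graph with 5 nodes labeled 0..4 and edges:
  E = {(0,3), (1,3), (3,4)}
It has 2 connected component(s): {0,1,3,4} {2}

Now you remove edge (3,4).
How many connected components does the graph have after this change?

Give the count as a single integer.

Answer: 3

Derivation:
Initial component count: 2
Remove (3,4): it was a bridge. Count increases: 2 -> 3.
  After removal, components: {0,1,3} {2} {4}
New component count: 3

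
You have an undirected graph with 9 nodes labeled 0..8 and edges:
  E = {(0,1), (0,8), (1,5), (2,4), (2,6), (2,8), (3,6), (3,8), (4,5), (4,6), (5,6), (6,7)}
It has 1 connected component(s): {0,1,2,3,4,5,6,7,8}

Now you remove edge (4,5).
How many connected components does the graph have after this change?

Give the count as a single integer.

Answer: 1

Derivation:
Initial component count: 1
Remove (4,5): not a bridge. Count unchanged: 1.
  After removal, components: {0,1,2,3,4,5,6,7,8}
New component count: 1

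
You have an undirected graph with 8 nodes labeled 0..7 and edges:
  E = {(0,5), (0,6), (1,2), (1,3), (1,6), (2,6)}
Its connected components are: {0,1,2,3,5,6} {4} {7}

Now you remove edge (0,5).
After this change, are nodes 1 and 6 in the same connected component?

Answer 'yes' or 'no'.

Initial components: {0,1,2,3,5,6} {4} {7}
Removing edge (0,5): it was a bridge — component count 3 -> 4.
New components: {0,1,2,3,6} {4} {5} {7}
Are 1 and 6 in the same component? yes

Answer: yes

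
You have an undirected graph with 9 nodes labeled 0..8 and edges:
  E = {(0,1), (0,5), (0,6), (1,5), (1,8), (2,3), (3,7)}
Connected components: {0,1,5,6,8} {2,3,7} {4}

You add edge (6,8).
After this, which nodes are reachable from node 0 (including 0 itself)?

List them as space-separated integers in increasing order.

Answer: 0 1 5 6 8

Derivation:
Before: nodes reachable from 0: {0,1,5,6,8}
Adding (6,8): both endpoints already in same component. Reachability from 0 unchanged.
After: nodes reachable from 0: {0,1,5,6,8}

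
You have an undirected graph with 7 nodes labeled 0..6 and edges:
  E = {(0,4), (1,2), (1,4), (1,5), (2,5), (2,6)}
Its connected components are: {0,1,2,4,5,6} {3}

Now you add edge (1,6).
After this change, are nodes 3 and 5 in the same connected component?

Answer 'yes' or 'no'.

Initial components: {0,1,2,4,5,6} {3}
Adding edge (1,6): both already in same component {0,1,2,4,5,6}. No change.
New components: {0,1,2,4,5,6} {3}
Are 3 and 5 in the same component? no

Answer: no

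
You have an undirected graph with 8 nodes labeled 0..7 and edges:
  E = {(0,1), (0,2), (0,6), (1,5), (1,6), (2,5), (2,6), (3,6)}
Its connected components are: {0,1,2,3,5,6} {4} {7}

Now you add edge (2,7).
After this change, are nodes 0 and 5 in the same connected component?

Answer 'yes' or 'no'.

Initial components: {0,1,2,3,5,6} {4} {7}
Adding edge (2,7): merges {0,1,2,3,5,6} and {7}.
New components: {0,1,2,3,5,6,7} {4}
Are 0 and 5 in the same component? yes

Answer: yes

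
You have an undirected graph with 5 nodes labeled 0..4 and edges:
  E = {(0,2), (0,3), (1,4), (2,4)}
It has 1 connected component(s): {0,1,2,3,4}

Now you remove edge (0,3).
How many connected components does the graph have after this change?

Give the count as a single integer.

Answer: 2

Derivation:
Initial component count: 1
Remove (0,3): it was a bridge. Count increases: 1 -> 2.
  After removal, components: {0,1,2,4} {3}
New component count: 2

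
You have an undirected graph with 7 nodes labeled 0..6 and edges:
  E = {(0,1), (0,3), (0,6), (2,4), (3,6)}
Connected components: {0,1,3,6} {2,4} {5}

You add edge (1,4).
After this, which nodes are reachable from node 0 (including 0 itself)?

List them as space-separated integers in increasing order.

Answer: 0 1 2 3 4 6

Derivation:
Before: nodes reachable from 0: {0,1,3,6}
Adding (1,4): merges 0's component with another. Reachability grows.
After: nodes reachable from 0: {0,1,2,3,4,6}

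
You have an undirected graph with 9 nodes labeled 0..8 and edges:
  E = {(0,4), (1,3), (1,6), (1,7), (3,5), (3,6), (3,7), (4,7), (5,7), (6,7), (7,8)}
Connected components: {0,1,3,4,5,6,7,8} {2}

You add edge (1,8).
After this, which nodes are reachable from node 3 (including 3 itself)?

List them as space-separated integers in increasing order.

Before: nodes reachable from 3: {0,1,3,4,5,6,7,8}
Adding (1,8): both endpoints already in same component. Reachability from 3 unchanged.
After: nodes reachable from 3: {0,1,3,4,5,6,7,8}

Answer: 0 1 3 4 5 6 7 8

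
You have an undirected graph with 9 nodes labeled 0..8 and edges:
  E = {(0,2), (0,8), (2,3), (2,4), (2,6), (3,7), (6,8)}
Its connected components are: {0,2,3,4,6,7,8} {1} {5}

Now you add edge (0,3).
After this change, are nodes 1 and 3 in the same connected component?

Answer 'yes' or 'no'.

Answer: no

Derivation:
Initial components: {0,2,3,4,6,7,8} {1} {5}
Adding edge (0,3): both already in same component {0,2,3,4,6,7,8}. No change.
New components: {0,2,3,4,6,7,8} {1} {5}
Are 1 and 3 in the same component? no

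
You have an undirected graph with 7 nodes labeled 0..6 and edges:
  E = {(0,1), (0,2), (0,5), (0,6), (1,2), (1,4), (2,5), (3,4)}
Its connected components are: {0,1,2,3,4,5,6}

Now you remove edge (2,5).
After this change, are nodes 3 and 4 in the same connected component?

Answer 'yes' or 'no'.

Answer: yes

Derivation:
Initial components: {0,1,2,3,4,5,6}
Removing edge (2,5): not a bridge — component count unchanged at 1.
New components: {0,1,2,3,4,5,6}
Are 3 and 4 in the same component? yes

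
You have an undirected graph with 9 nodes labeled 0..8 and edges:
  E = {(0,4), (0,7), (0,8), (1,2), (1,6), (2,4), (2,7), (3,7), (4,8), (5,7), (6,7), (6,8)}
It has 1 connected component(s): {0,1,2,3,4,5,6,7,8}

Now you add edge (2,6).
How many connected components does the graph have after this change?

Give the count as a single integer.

Answer: 1

Derivation:
Initial component count: 1
Add (2,6): endpoints already in same component. Count unchanged: 1.
New component count: 1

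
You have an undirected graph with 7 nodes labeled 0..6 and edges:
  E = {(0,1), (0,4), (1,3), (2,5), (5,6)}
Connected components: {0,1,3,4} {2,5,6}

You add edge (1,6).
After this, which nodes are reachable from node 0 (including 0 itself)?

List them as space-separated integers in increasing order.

Answer: 0 1 2 3 4 5 6

Derivation:
Before: nodes reachable from 0: {0,1,3,4}
Adding (1,6): merges 0's component with another. Reachability grows.
After: nodes reachable from 0: {0,1,2,3,4,5,6}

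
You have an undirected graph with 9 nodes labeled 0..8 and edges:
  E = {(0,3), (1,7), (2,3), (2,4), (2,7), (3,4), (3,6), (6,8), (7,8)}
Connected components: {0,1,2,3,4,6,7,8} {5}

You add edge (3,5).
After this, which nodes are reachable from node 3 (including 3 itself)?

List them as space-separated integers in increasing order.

Answer: 0 1 2 3 4 5 6 7 8

Derivation:
Before: nodes reachable from 3: {0,1,2,3,4,6,7,8}
Adding (3,5): merges 3's component with another. Reachability grows.
After: nodes reachable from 3: {0,1,2,3,4,5,6,7,8}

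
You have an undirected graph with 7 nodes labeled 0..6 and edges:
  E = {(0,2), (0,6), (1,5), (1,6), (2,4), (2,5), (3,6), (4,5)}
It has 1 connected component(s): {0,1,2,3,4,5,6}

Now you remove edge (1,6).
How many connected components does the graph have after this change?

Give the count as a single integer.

Initial component count: 1
Remove (1,6): not a bridge. Count unchanged: 1.
  After removal, components: {0,1,2,3,4,5,6}
New component count: 1

Answer: 1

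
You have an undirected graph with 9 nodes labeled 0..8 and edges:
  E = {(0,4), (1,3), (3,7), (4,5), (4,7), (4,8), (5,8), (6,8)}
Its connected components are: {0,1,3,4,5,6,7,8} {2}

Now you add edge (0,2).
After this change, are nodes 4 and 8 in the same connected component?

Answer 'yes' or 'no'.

Initial components: {0,1,3,4,5,6,7,8} {2}
Adding edge (0,2): merges {0,1,3,4,5,6,7,8} and {2}.
New components: {0,1,2,3,4,5,6,7,8}
Are 4 and 8 in the same component? yes

Answer: yes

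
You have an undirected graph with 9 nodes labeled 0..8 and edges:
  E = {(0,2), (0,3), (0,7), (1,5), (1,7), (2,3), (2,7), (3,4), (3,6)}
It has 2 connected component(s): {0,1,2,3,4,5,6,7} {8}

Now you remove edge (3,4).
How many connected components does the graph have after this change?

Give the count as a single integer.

Answer: 3

Derivation:
Initial component count: 2
Remove (3,4): it was a bridge. Count increases: 2 -> 3.
  After removal, components: {0,1,2,3,5,6,7} {4} {8}
New component count: 3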